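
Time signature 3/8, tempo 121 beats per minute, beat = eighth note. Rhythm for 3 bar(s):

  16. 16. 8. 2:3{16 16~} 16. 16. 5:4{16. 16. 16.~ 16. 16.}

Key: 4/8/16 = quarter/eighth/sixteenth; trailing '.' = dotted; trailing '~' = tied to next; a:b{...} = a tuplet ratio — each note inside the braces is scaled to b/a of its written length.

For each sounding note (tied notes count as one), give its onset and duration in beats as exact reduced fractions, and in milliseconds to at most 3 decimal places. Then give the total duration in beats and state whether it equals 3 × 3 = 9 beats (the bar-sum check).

1) 0.0ms=0b +371.901ms=3/4b
2) 371.901ms=3/4b +371.901ms=3/4b
3) 743.802ms=3/2b +743.802ms=3/2b
4) 1487.603ms=3b +371.901ms=3/4b
5) 1859.504ms=15/4b +743.802ms=3/2b
6) 2603.306ms=21/4b +371.901ms=3/4b
7) 2975.207ms=6b +297.521ms=3/5b
8) 3272.727ms=33/5b +297.521ms=3/5b
9) 3570.248ms=36/5b +595.041ms=6/5b
10) 4165.289ms=42/5b +297.521ms=3/5b
Σ=9b of 9 (121bpm 3/8) — PASS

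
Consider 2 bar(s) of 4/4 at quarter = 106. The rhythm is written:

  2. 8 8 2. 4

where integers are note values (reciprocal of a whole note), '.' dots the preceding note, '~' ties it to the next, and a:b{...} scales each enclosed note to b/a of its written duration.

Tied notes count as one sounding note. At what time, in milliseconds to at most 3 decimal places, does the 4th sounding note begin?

note 4 onset = 4b = 2264.151ms

1. 0.0ms @ 0 + 1698.113ms (3)
2. 1698.113ms @ 3 + 283.019ms (1/2)
3. 1981.132ms @ 7/2 + 283.019ms (1/2)
4. 2264.151ms @ 4 + 1698.113ms (3)
5. 3962.264ms @ 7 + 566.038ms (1)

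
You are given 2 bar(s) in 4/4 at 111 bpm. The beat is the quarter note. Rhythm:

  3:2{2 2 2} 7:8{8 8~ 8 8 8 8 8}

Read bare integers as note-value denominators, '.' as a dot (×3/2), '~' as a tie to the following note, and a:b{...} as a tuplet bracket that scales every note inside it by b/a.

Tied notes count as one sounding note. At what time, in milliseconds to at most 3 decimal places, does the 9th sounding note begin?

1. 0.0ms @ 0 + 720.721ms (4/3)
2. 720.721ms @ 4/3 + 720.721ms (4/3)
3. 1441.441ms @ 8/3 + 720.721ms (4/3)
4. 2162.162ms @ 4 + 308.88ms (4/7)
5. 2471.042ms @ 32/7 + 617.761ms (8/7)
6. 3088.803ms @ 40/7 + 308.88ms (4/7)
7. 3397.683ms @ 44/7 + 308.88ms (4/7)
8. 3706.564ms @ 48/7 + 308.88ms (4/7)
9. 4015.444ms @ 52/7 + 308.88ms (4/7)

note 9 onset = 52/7b = 4015.444ms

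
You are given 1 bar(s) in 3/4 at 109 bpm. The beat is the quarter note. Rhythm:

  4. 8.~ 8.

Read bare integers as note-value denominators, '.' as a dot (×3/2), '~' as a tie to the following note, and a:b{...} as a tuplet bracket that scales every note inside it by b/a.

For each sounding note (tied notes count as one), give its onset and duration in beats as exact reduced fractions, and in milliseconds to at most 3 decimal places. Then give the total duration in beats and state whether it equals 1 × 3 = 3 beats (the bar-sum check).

1) 0.0ms=0b +825.688ms=3/2b
2) 825.688ms=3/2b +825.688ms=3/2b
Σ=3b of 3 (109bpm 3/4) — PASS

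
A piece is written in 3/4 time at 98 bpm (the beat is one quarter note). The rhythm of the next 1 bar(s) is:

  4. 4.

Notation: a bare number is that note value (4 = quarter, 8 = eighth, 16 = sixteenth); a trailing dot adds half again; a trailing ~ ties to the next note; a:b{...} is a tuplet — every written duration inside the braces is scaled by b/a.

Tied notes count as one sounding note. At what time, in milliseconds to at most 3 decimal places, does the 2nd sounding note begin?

1. 0.0ms @ 0 + 918.367ms (3/2)
2. 918.367ms @ 3/2 + 918.367ms (3/2)

note 2 onset = 3/2b = 918.367ms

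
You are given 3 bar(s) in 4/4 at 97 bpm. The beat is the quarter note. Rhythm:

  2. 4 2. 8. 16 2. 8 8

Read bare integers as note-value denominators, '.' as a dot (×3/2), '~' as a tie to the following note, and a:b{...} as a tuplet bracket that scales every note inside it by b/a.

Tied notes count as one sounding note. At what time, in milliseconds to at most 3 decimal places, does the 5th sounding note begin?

1. 0.0ms @ 0 + 1855.67ms (3)
2. 1855.67ms @ 3 + 618.557ms (1)
3. 2474.227ms @ 4 + 1855.67ms (3)
4. 4329.897ms @ 7 + 463.918ms (3/4)
5. 4793.814ms @ 31/4 + 154.639ms (1/4)
6. 4948.454ms @ 8 + 1855.67ms (3)
7. 6804.124ms @ 11 + 309.278ms (1/2)
8. 7113.402ms @ 23/2 + 309.278ms (1/2)

note 5 onset = 31/4b = 4793.814ms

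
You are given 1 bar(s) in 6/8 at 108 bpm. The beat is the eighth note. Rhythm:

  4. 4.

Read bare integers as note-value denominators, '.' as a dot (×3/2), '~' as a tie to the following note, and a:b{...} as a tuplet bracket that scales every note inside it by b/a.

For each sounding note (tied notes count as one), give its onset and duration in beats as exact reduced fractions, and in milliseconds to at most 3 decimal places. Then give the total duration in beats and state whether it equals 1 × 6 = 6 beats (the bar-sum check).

1) 0.0ms=0b +1666.667ms=3b
2) 1666.667ms=3b +1666.667ms=3b
Σ=6b of 6 (108bpm 6/8) — PASS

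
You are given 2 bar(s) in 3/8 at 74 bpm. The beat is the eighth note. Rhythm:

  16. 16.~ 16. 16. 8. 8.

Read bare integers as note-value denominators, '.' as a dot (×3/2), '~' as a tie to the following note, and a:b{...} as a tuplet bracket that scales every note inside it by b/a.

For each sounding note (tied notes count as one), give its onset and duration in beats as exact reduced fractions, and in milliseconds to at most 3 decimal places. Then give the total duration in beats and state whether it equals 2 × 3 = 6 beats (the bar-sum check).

1) 0.0ms=0b +608.108ms=3/4b
2) 608.108ms=3/4b +1216.216ms=3/2b
3) 1824.324ms=9/4b +608.108ms=3/4b
4) 2432.432ms=3b +1216.216ms=3/2b
5) 3648.649ms=9/2b +1216.216ms=3/2b
Σ=6b of 6 (74bpm 3/8) — PASS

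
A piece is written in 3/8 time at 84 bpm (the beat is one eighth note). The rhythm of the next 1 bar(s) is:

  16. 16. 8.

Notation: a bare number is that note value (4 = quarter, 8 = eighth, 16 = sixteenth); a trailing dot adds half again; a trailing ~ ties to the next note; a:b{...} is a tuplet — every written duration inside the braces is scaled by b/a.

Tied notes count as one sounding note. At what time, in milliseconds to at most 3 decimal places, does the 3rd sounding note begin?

1. 0.0ms @ 0 + 535.714ms (3/4)
2. 535.714ms @ 3/4 + 535.714ms (3/4)
3. 1071.429ms @ 3/2 + 1071.429ms (3/2)

note 3 onset = 3/2b = 1071.429ms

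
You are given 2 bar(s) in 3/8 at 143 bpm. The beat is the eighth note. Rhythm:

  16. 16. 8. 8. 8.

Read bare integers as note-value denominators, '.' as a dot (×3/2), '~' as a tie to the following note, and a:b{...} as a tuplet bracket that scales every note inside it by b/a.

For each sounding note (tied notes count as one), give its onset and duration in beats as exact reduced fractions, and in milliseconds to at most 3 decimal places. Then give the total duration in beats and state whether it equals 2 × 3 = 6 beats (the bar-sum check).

1) 0.0ms=0b +314.685ms=3/4b
2) 314.685ms=3/4b +314.685ms=3/4b
3) 629.371ms=3/2b +629.371ms=3/2b
4) 1258.741ms=3b +629.371ms=3/2b
5) 1888.112ms=9/2b +629.371ms=3/2b
Σ=6b of 6 (143bpm 3/8) — PASS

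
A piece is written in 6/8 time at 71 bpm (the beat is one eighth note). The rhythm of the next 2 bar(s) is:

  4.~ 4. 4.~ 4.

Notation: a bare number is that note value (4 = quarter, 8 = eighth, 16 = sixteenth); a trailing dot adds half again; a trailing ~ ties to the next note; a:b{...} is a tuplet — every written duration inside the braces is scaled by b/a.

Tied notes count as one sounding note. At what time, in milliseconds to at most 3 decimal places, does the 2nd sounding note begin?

note 2 onset = 6b = 5070.423ms

1. 0.0ms @ 0 + 5070.423ms (6)
2. 5070.423ms @ 6 + 5070.423ms (6)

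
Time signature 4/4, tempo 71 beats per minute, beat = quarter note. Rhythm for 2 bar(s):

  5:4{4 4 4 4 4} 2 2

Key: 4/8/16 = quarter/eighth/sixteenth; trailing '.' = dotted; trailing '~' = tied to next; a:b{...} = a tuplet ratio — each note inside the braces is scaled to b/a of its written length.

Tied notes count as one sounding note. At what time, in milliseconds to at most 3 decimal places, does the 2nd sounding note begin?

1. 0.0ms @ 0 + 676.056ms (4/5)
2. 676.056ms @ 4/5 + 676.056ms (4/5)
3. 1352.113ms @ 8/5 + 676.056ms (4/5)
4. 2028.169ms @ 12/5 + 676.056ms (4/5)
5. 2704.225ms @ 16/5 + 676.056ms (4/5)
6. 3380.282ms @ 4 + 1690.141ms (2)
7. 5070.423ms @ 6 + 1690.141ms (2)

note 2 onset = 4/5b = 676.056ms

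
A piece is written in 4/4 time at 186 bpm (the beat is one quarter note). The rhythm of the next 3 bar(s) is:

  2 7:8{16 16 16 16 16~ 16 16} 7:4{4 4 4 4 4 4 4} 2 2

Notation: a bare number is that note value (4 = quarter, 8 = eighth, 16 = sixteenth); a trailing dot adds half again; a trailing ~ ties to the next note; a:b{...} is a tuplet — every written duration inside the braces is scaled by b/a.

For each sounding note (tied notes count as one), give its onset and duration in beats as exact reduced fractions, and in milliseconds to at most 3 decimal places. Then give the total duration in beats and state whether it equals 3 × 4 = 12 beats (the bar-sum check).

1) 0.0ms=0b +645.161ms=2b
2) 645.161ms=2b +92.166ms=2/7b
3) 737.327ms=16/7b +92.166ms=2/7b
4) 829.493ms=18/7b +92.166ms=2/7b
5) 921.659ms=20/7b +92.166ms=2/7b
6) 1013.825ms=22/7b +184.332ms=4/7b
7) 1198.157ms=26/7b +92.166ms=2/7b
8) 1290.323ms=4b +184.332ms=4/7b
9) 1474.654ms=32/7b +184.332ms=4/7b
10) 1658.986ms=36/7b +184.332ms=4/7b
11) 1843.318ms=40/7b +184.332ms=4/7b
12) 2027.65ms=44/7b +184.332ms=4/7b
13) 2211.982ms=48/7b +184.332ms=4/7b
14) 2396.313ms=52/7b +184.332ms=4/7b
15) 2580.645ms=8b +645.161ms=2b
16) 3225.806ms=10b +645.161ms=2b
Σ=12b of 12 (186bpm 4/4) — PASS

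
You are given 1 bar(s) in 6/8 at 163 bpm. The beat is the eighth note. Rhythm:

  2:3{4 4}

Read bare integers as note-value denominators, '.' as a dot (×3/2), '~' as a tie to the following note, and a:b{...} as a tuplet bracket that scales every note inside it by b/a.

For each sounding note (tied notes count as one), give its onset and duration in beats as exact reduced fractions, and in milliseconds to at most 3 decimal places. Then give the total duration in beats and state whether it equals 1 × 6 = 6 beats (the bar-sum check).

1) 0.0ms=0b +1104.294ms=3b
2) 1104.294ms=3b +1104.294ms=3b
Σ=6b of 6 (163bpm 6/8) — PASS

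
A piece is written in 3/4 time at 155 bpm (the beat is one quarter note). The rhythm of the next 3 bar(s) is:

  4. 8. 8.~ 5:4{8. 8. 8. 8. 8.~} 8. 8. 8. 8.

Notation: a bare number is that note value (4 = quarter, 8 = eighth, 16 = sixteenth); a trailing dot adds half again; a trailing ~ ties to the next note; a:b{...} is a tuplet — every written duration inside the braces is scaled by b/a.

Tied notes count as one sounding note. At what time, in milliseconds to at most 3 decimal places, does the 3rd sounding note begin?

1. 0.0ms @ 0 + 580.645ms (3/2)
2. 580.645ms @ 3/2 + 290.323ms (3/4)
3. 870.968ms @ 9/4 + 522.581ms (27/20)
4. 1393.548ms @ 18/5 + 232.258ms (3/5)
5. 1625.806ms @ 21/5 + 232.258ms (3/5)
6. 1858.065ms @ 24/5 + 232.258ms (3/5)
7. 2090.323ms @ 27/5 + 522.581ms (27/20)
8. 2612.903ms @ 27/4 + 290.323ms (3/4)
9. 2903.226ms @ 15/2 + 290.323ms (3/4)
10. 3193.548ms @ 33/4 + 290.323ms (3/4)

note 3 onset = 9/4b = 870.968ms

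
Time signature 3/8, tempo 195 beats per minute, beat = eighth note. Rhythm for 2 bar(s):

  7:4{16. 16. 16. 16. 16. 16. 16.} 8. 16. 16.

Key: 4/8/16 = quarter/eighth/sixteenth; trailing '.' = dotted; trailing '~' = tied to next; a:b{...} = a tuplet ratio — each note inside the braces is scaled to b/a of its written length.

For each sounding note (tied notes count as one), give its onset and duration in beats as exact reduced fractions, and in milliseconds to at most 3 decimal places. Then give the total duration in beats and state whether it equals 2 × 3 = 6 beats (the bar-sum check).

1) 0.0ms=0b +131.868ms=3/7b
2) 131.868ms=3/7b +131.868ms=3/7b
3) 263.736ms=6/7b +131.868ms=3/7b
4) 395.604ms=9/7b +131.868ms=3/7b
5) 527.473ms=12/7b +131.868ms=3/7b
6) 659.341ms=15/7b +131.868ms=3/7b
7) 791.209ms=18/7b +131.868ms=3/7b
8) 923.077ms=3b +461.538ms=3/2b
9) 1384.615ms=9/2b +230.769ms=3/4b
10) 1615.385ms=21/4b +230.769ms=3/4b
Σ=6b of 6 (195bpm 3/8) — PASS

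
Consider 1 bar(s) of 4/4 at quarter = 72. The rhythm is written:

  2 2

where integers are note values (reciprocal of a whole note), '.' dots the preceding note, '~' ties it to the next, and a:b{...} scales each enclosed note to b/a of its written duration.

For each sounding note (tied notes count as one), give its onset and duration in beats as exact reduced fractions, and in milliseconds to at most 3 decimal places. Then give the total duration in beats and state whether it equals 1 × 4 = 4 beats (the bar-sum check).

1) 0.0ms=0b +1666.667ms=2b
2) 1666.667ms=2b +1666.667ms=2b
Σ=4b of 4 (72bpm 4/4) — PASS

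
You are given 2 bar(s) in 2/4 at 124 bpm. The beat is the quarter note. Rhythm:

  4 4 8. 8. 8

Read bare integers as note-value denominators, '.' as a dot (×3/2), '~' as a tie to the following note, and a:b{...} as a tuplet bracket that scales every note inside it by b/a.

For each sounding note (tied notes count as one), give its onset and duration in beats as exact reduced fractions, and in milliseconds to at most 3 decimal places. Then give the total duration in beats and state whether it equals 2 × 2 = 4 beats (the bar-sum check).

1) 0.0ms=0b +483.871ms=1b
2) 483.871ms=1b +483.871ms=1b
3) 967.742ms=2b +362.903ms=3/4b
4) 1330.645ms=11/4b +362.903ms=3/4b
5) 1693.548ms=7/2b +241.935ms=1/2b
Σ=4b of 4 (124bpm 2/4) — PASS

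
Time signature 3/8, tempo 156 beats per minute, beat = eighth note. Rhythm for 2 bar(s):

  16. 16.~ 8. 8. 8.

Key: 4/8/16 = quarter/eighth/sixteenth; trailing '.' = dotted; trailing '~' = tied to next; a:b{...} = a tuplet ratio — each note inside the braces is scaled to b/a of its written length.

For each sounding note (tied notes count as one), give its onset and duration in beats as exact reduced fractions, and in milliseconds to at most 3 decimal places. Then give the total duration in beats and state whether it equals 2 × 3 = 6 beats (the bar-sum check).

1) 0.0ms=0b +288.462ms=3/4b
2) 288.462ms=3/4b +865.385ms=9/4b
3) 1153.846ms=3b +576.923ms=3/2b
4) 1730.769ms=9/2b +576.923ms=3/2b
Σ=6b of 6 (156bpm 3/8) — PASS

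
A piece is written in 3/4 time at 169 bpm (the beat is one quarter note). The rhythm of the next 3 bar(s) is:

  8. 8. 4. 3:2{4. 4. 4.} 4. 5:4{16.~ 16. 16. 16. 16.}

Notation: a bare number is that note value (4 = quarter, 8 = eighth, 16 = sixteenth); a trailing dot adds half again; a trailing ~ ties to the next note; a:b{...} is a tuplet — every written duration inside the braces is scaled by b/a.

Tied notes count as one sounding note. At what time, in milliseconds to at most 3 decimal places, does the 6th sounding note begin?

note 6 onset = 5b = 1775.148ms

1. 0.0ms @ 0 + 266.272ms (3/4)
2. 266.272ms @ 3/4 + 266.272ms (3/4)
3. 532.544ms @ 3/2 + 532.544ms (3/2)
4. 1065.089ms @ 3 + 355.03ms (1)
5. 1420.118ms @ 4 + 355.03ms (1)
6. 1775.148ms @ 5 + 355.03ms (1)
7. 2130.178ms @ 6 + 532.544ms (3/2)
8. 2662.722ms @ 15/2 + 213.018ms (3/5)
9. 2875.74ms @ 81/10 + 106.509ms (3/10)
10. 2982.249ms @ 42/5 + 106.509ms (3/10)
11. 3088.757ms @ 87/10 + 106.509ms (3/10)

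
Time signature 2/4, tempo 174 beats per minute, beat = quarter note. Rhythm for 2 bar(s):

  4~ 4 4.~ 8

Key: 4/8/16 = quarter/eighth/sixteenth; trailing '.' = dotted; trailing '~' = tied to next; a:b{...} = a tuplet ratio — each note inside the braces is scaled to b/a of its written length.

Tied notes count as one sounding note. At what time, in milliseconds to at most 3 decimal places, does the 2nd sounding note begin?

1. 0.0ms @ 0 + 689.655ms (2)
2. 689.655ms @ 2 + 689.655ms (2)

note 2 onset = 2b = 689.655ms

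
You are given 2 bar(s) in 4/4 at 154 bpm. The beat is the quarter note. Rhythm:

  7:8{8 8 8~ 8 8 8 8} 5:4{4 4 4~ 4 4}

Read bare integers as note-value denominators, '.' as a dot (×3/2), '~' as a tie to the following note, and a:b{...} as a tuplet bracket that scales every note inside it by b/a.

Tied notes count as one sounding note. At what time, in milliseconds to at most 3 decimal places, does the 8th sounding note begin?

note 8 onset = 24/5b = 1870.13ms

1. 0.0ms @ 0 + 222.635ms (4/7)
2. 222.635ms @ 4/7 + 222.635ms (4/7)
3. 445.269ms @ 8/7 + 445.269ms (8/7)
4. 890.538ms @ 16/7 + 222.635ms (4/7)
5. 1113.173ms @ 20/7 + 222.635ms (4/7)
6. 1335.807ms @ 24/7 + 222.635ms (4/7)
7. 1558.442ms @ 4 + 311.688ms (4/5)
8. 1870.13ms @ 24/5 + 311.688ms (4/5)
9. 2181.818ms @ 28/5 + 623.377ms (8/5)
10. 2805.195ms @ 36/5 + 311.688ms (4/5)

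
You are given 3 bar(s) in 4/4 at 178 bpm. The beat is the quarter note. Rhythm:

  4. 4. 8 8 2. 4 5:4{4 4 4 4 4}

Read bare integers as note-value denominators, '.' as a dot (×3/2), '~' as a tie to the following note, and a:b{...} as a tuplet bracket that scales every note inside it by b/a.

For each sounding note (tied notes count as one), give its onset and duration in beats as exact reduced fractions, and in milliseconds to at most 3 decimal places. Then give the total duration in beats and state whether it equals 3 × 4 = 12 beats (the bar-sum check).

1) 0.0ms=0b +505.618ms=3/2b
2) 505.618ms=3/2b +505.618ms=3/2b
3) 1011.236ms=3b +168.539ms=1/2b
4) 1179.775ms=7/2b +168.539ms=1/2b
5) 1348.315ms=4b +1011.236ms=3b
6) 2359.551ms=7b +337.079ms=1b
7) 2696.629ms=8b +269.663ms=4/5b
8) 2966.292ms=44/5b +269.663ms=4/5b
9) 3235.955ms=48/5b +269.663ms=4/5b
10) 3505.618ms=52/5b +269.663ms=4/5b
11) 3775.281ms=56/5b +269.663ms=4/5b
Σ=12b of 12 (178bpm 4/4) — PASS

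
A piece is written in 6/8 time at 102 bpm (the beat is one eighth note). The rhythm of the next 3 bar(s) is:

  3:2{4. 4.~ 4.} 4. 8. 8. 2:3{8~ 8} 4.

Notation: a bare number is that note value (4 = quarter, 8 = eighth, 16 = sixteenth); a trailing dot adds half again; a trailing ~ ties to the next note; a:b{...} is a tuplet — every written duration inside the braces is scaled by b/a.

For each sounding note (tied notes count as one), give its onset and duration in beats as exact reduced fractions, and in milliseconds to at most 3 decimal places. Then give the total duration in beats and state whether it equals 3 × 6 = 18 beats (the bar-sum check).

1) 0.0ms=0b +1176.471ms=2b
2) 1176.471ms=2b +2352.941ms=4b
3) 3529.412ms=6b +1764.706ms=3b
4) 5294.118ms=9b +882.353ms=3/2b
5) 6176.471ms=21/2b +882.353ms=3/2b
6) 7058.824ms=12b +1764.706ms=3b
7) 8823.529ms=15b +1764.706ms=3b
Σ=18b of 18 (102bpm 6/8) — PASS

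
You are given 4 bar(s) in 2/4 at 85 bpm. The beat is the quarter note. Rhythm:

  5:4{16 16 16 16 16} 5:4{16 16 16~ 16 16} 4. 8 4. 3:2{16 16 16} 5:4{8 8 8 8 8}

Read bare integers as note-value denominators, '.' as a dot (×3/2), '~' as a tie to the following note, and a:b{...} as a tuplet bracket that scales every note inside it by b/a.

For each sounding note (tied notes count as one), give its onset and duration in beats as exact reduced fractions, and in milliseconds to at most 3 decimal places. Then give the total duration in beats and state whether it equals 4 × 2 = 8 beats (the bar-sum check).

1) 0.0ms=0b +141.176ms=1/5b
2) 141.176ms=1/5b +141.176ms=1/5b
3) 282.353ms=2/5b +141.176ms=1/5b
4) 423.529ms=3/5b +141.176ms=1/5b
5) 564.706ms=4/5b +141.176ms=1/5b
6) 705.882ms=1b +141.176ms=1/5b
7) 847.059ms=6/5b +141.176ms=1/5b
8) 988.235ms=7/5b +282.353ms=2/5b
9) 1270.588ms=9/5b +141.176ms=1/5b
10) 1411.765ms=2b +1058.824ms=3/2b
11) 2470.588ms=7/2b +352.941ms=1/2b
12) 2823.529ms=4b +1058.824ms=3/2b
13) 3882.353ms=11/2b +117.647ms=1/6b
14) 4000.0ms=17/3b +117.647ms=1/6b
15) 4117.647ms=35/6b +117.647ms=1/6b
16) 4235.294ms=6b +282.353ms=2/5b
17) 4517.647ms=32/5b +282.353ms=2/5b
18) 4800.0ms=34/5b +282.353ms=2/5b
19) 5082.353ms=36/5b +282.353ms=2/5b
20) 5364.706ms=38/5b +282.353ms=2/5b
Σ=8b of 8 (85bpm 2/4) — PASS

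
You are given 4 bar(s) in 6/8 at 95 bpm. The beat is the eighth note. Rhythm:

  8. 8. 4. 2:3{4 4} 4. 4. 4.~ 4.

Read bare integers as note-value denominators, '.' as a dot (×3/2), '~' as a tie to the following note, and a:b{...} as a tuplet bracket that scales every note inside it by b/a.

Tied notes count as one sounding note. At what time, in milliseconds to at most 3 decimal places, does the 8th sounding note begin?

1. 0.0ms @ 0 + 947.368ms (3/2)
2. 947.368ms @ 3/2 + 947.368ms (3/2)
3. 1894.737ms @ 3 + 1894.737ms (3)
4. 3789.474ms @ 6 + 1894.737ms (3)
5. 5684.211ms @ 9 + 1894.737ms (3)
6. 7578.947ms @ 12 + 1894.737ms (3)
7. 9473.684ms @ 15 + 1894.737ms (3)
8. 11368.421ms @ 18 + 3789.474ms (6)

note 8 onset = 18b = 11368.421ms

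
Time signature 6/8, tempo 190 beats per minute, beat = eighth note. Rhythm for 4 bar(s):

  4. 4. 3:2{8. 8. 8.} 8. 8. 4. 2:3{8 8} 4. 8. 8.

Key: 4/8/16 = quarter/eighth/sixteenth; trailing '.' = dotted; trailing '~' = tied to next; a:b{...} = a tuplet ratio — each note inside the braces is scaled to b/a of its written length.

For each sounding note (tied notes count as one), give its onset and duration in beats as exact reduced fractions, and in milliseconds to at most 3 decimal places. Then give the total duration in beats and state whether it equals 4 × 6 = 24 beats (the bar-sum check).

1) 0.0ms=0b +947.368ms=3b
2) 947.368ms=3b +947.368ms=3b
3) 1894.737ms=6b +315.789ms=1b
4) 2210.526ms=7b +315.789ms=1b
5) 2526.316ms=8b +315.789ms=1b
6) 2842.105ms=9b +473.684ms=3/2b
7) 3315.789ms=21/2b +473.684ms=3/2b
8) 3789.474ms=12b +947.368ms=3b
9) 4736.842ms=15b +473.684ms=3/2b
10) 5210.526ms=33/2b +473.684ms=3/2b
11) 5684.211ms=18b +947.368ms=3b
12) 6631.579ms=21b +473.684ms=3/2b
13) 7105.263ms=45/2b +473.684ms=3/2b
Σ=24b of 24 (190bpm 6/8) — PASS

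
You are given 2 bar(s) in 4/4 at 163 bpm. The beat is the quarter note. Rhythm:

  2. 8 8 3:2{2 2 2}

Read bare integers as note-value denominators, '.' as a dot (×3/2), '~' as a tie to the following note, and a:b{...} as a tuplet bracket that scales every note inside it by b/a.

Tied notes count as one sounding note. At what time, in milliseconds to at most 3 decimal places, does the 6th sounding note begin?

note 6 onset = 20/3b = 2453.988ms

1. 0.0ms @ 0 + 1104.294ms (3)
2. 1104.294ms @ 3 + 184.049ms (1/2)
3. 1288.344ms @ 7/2 + 184.049ms (1/2)
4. 1472.393ms @ 4 + 490.798ms (4/3)
5. 1963.19ms @ 16/3 + 490.798ms (4/3)
6. 2453.988ms @ 20/3 + 490.798ms (4/3)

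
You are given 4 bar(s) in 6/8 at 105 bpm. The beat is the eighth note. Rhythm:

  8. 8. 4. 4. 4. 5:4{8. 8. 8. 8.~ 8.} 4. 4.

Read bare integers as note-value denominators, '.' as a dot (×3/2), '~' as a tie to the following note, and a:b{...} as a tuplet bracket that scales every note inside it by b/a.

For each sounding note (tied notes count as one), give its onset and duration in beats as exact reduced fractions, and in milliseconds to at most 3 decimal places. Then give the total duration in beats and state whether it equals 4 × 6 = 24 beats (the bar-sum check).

1) 0.0ms=0b +857.143ms=3/2b
2) 857.143ms=3/2b +857.143ms=3/2b
3) 1714.286ms=3b +1714.286ms=3b
4) 3428.571ms=6b +1714.286ms=3b
5) 5142.857ms=9b +1714.286ms=3b
6) 6857.143ms=12b +685.714ms=6/5b
7) 7542.857ms=66/5b +685.714ms=6/5b
8) 8228.571ms=72/5b +685.714ms=6/5b
9) 8914.286ms=78/5b +1371.429ms=12/5b
10) 10285.714ms=18b +1714.286ms=3b
11) 12000.0ms=21b +1714.286ms=3b
Σ=24b of 24 (105bpm 6/8) — PASS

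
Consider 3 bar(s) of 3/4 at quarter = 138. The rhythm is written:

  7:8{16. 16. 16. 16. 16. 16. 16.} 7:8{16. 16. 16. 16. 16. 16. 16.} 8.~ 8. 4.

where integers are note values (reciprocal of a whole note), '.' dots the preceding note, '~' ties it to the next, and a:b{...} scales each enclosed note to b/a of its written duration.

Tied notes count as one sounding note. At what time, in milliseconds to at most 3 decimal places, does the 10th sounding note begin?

1. 0.0ms @ 0 + 186.335ms (3/7)
2. 186.335ms @ 3/7 + 186.335ms (3/7)
3. 372.671ms @ 6/7 + 186.335ms (3/7)
4. 559.006ms @ 9/7 + 186.335ms (3/7)
5. 745.342ms @ 12/7 + 186.335ms (3/7)
6. 931.677ms @ 15/7 + 186.335ms (3/7)
7. 1118.012ms @ 18/7 + 186.335ms (3/7)
8. 1304.348ms @ 3 + 186.335ms (3/7)
9. 1490.683ms @ 24/7 + 186.335ms (3/7)
10. 1677.019ms @ 27/7 + 186.335ms (3/7)
11. 1863.354ms @ 30/7 + 186.335ms (3/7)
12. 2049.689ms @ 33/7 + 186.335ms (3/7)
13. 2236.025ms @ 36/7 + 186.335ms (3/7)
14. 2422.36ms @ 39/7 + 186.335ms (3/7)
15. 2608.696ms @ 6 + 652.174ms (3/2)
16. 3260.87ms @ 15/2 + 652.174ms (3/2)

note 10 onset = 27/7b = 1677.019ms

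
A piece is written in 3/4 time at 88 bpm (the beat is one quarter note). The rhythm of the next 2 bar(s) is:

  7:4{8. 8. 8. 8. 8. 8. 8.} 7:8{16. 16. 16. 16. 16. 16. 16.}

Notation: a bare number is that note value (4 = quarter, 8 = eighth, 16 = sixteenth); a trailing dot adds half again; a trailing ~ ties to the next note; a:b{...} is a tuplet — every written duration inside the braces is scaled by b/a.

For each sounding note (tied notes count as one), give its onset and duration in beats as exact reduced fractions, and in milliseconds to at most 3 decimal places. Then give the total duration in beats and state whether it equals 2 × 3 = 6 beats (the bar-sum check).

1) 0.0ms=0b +292.208ms=3/7b
2) 292.208ms=3/7b +292.208ms=3/7b
3) 584.416ms=6/7b +292.208ms=3/7b
4) 876.623ms=9/7b +292.208ms=3/7b
5) 1168.831ms=12/7b +292.208ms=3/7b
6) 1461.039ms=15/7b +292.208ms=3/7b
7) 1753.247ms=18/7b +292.208ms=3/7b
8) 2045.455ms=3b +292.208ms=3/7b
9) 2337.662ms=24/7b +292.208ms=3/7b
10) 2629.87ms=27/7b +292.208ms=3/7b
11) 2922.078ms=30/7b +292.208ms=3/7b
12) 3214.286ms=33/7b +292.208ms=3/7b
13) 3506.494ms=36/7b +292.208ms=3/7b
14) 3798.701ms=39/7b +292.208ms=3/7b
Σ=6b of 6 (88bpm 3/4) — PASS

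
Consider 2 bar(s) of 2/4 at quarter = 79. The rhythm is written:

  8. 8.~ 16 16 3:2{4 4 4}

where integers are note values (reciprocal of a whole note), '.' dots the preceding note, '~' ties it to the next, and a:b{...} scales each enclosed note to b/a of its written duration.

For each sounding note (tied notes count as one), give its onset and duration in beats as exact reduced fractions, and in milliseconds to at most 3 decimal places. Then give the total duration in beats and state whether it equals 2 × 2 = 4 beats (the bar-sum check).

1) 0.0ms=0b +569.62ms=3/4b
2) 569.62ms=3/4b +759.494ms=1b
3) 1329.114ms=7/4b +189.873ms=1/4b
4) 1518.987ms=2b +506.329ms=2/3b
5) 2025.316ms=8/3b +506.329ms=2/3b
6) 2531.646ms=10/3b +506.329ms=2/3b
Σ=4b of 4 (79bpm 2/4) — PASS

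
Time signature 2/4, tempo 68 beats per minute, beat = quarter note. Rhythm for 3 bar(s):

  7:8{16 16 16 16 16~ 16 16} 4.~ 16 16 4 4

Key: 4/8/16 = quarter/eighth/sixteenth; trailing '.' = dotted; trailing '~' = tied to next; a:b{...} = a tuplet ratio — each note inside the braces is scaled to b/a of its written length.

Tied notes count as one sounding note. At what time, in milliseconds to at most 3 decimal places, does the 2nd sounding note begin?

note 2 onset = 2/7b = 252.101ms

1. 0.0ms @ 0 + 252.101ms (2/7)
2. 252.101ms @ 2/7 + 252.101ms (2/7)
3. 504.202ms @ 4/7 + 252.101ms (2/7)
4. 756.303ms @ 6/7 + 252.101ms (2/7)
5. 1008.403ms @ 8/7 + 504.202ms (4/7)
6. 1512.605ms @ 12/7 + 252.101ms (2/7)
7. 1764.706ms @ 2 + 1544.118ms (7/4)
8. 3308.824ms @ 15/4 + 220.588ms (1/4)
9. 3529.412ms @ 4 + 882.353ms (1)
10. 4411.765ms @ 5 + 882.353ms (1)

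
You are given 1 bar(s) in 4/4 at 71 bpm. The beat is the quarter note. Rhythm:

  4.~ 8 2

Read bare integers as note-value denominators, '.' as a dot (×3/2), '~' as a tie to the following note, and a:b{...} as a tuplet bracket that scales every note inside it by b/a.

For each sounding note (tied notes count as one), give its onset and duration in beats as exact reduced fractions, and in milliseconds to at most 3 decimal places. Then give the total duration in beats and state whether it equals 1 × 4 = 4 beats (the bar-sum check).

1) 0.0ms=0b +1690.141ms=2b
2) 1690.141ms=2b +1690.141ms=2b
Σ=4b of 4 (71bpm 4/4) — PASS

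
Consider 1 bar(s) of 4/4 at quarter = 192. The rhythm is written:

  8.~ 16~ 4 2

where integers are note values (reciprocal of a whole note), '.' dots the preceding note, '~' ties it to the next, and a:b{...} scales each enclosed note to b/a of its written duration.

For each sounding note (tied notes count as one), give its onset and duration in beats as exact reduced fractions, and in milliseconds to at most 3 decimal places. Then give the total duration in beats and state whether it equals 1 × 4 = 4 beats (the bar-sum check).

1) 0.0ms=0b +625.0ms=2b
2) 625.0ms=2b +625.0ms=2b
Σ=4b of 4 (192bpm 4/4) — PASS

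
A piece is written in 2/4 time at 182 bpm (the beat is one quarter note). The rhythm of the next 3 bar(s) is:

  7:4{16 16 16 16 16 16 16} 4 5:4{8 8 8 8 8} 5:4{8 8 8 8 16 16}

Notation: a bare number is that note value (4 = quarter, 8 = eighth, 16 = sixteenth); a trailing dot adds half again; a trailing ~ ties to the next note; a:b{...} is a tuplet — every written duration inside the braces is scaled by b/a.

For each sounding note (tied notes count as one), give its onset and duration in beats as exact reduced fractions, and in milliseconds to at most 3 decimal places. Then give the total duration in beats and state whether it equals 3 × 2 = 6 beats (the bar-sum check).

1) 0.0ms=0b +47.096ms=1/7b
2) 47.096ms=1/7b +47.096ms=1/7b
3) 94.192ms=2/7b +47.096ms=1/7b
4) 141.287ms=3/7b +47.096ms=1/7b
5) 188.383ms=4/7b +47.096ms=1/7b
6) 235.479ms=5/7b +47.096ms=1/7b
7) 282.575ms=6/7b +47.096ms=1/7b
8) 329.67ms=1b +329.67ms=1b
9) 659.341ms=2b +131.868ms=2/5b
10) 791.209ms=12/5b +131.868ms=2/5b
11) 923.077ms=14/5b +131.868ms=2/5b
12) 1054.945ms=16/5b +131.868ms=2/5b
13) 1186.813ms=18/5b +131.868ms=2/5b
14) 1318.681ms=4b +131.868ms=2/5b
15) 1450.549ms=22/5b +131.868ms=2/5b
16) 1582.418ms=24/5b +131.868ms=2/5b
17) 1714.286ms=26/5b +131.868ms=2/5b
18) 1846.154ms=28/5b +65.934ms=1/5b
19) 1912.088ms=29/5b +65.934ms=1/5b
Σ=6b of 6 (182bpm 2/4) — PASS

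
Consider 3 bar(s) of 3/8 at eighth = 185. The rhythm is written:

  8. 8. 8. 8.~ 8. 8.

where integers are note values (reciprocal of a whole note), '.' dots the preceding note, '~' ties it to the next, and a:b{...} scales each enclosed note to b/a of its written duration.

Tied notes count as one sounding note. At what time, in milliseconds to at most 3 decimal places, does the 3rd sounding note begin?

note 3 onset = 3b = 972.973ms

1. 0.0ms @ 0 + 486.486ms (3/2)
2. 486.486ms @ 3/2 + 486.486ms (3/2)
3. 972.973ms @ 3 + 486.486ms (3/2)
4. 1459.459ms @ 9/2 + 972.973ms (3)
5. 2432.432ms @ 15/2 + 486.486ms (3/2)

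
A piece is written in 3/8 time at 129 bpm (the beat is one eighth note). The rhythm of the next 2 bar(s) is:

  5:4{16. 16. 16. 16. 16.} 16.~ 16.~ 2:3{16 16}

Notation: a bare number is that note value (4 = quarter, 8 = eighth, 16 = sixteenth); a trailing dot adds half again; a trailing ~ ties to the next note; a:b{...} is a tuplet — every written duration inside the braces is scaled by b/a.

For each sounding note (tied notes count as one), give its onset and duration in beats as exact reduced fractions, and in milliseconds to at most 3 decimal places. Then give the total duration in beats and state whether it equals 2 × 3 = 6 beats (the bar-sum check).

1) 0.0ms=0b +279.07ms=3/5b
2) 279.07ms=3/5b +279.07ms=3/5b
3) 558.14ms=6/5b +279.07ms=3/5b
4) 837.209ms=9/5b +279.07ms=3/5b
5) 1116.279ms=12/5b +279.07ms=3/5b
6) 1395.349ms=3b +1046.512ms=9/4b
7) 2441.86ms=21/4b +348.837ms=3/4b
Σ=6b of 6 (129bpm 3/8) — PASS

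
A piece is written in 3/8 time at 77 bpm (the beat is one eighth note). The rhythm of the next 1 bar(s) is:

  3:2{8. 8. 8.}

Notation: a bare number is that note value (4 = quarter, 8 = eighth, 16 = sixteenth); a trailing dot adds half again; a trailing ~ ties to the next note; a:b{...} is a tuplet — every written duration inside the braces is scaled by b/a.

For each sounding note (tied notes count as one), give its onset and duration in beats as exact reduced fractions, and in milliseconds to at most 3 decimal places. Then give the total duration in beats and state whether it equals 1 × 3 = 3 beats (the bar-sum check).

1) 0.0ms=0b +779.221ms=1b
2) 779.221ms=1b +779.221ms=1b
3) 1558.442ms=2b +779.221ms=1b
Σ=3b of 3 (77bpm 3/8) — PASS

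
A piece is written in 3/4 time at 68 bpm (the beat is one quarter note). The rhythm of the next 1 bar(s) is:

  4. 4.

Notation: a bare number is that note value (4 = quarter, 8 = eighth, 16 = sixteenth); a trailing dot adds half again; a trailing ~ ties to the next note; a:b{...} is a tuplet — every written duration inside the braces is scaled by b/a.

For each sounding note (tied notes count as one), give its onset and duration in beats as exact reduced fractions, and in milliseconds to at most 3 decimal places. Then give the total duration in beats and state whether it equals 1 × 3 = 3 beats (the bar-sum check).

1) 0.0ms=0b +1323.529ms=3/2b
2) 1323.529ms=3/2b +1323.529ms=3/2b
Σ=3b of 3 (68bpm 3/4) — PASS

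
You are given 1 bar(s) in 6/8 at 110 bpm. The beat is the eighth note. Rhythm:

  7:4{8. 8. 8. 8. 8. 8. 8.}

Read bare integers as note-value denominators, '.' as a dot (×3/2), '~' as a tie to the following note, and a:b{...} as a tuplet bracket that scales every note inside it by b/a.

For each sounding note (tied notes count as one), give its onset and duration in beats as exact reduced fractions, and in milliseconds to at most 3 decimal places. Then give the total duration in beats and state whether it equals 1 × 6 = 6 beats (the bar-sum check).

1) 0.0ms=0b +467.532ms=6/7b
2) 467.532ms=6/7b +467.532ms=6/7b
3) 935.065ms=12/7b +467.532ms=6/7b
4) 1402.597ms=18/7b +467.532ms=6/7b
5) 1870.13ms=24/7b +467.532ms=6/7b
6) 2337.662ms=30/7b +467.532ms=6/7b
7) 2805.195ms=36/7b +467.532ms=6/7b
Σ=6b of 6 (110bpm 6/8) — PASS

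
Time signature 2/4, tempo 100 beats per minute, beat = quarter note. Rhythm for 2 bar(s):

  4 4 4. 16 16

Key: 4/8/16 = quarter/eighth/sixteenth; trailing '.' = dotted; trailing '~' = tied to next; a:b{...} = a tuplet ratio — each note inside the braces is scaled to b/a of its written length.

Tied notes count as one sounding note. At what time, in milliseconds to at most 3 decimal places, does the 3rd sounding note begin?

1. 0.0ms @ 0 + 600.0ms (1)
2. 600.0ms @ 1 + 600.0ms (1)
3. 1200.0ms @ 2 + 900.0ms (3/2)
4. 2100.0ms @ 7/2 + 150.0ms (1/4)
5. 2250.0ms @ 15/4 + 150.0ms (1/4)

note 3 onset = 2b = 1200.0ms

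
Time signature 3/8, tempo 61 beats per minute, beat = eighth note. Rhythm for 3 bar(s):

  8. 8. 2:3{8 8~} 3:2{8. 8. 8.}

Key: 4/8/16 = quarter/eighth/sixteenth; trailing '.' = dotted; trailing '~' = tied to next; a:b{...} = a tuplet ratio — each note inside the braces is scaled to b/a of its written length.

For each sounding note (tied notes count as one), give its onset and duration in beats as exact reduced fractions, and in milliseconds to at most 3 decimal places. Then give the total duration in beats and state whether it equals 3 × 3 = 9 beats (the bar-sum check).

1) 0.0ms=0b +1475.41ms=3/2b
2) 1475.41ms=3/2b +1475.41ms=3/2b
3) 2950.82ms=3b +1475.41ms=3/2b
4) 4426.23ms=9/2b +2459.016ms=5/2b
5) 6885.246ms=7b +983.607ms=1b
6) 7868.852ms=8b +983.607ms=1b
Σ=9b of 9 (61bpm 3/8) — PASS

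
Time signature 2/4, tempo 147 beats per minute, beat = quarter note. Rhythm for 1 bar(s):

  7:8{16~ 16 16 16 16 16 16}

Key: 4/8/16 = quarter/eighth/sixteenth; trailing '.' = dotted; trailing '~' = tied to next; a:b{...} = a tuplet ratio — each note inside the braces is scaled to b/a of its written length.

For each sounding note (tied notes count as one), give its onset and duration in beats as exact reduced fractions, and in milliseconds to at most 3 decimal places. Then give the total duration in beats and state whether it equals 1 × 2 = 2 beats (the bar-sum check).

1) 0.0ms=0b +233.236ms=4/7b
2) 233.236ms=4/7b +116.618ms=2/7b
3) 349.854ms=6/7b +116.618ms=2/7b
4) 466.472ms=8/7b +116.618ms=2/7b
5) 583.09ms=10/7b +116.618ms=2/7b
6) 699.708ms=12/7b +116.618ms=2/7b
Σ=2b of 2 (147bpm 2/4) — PASS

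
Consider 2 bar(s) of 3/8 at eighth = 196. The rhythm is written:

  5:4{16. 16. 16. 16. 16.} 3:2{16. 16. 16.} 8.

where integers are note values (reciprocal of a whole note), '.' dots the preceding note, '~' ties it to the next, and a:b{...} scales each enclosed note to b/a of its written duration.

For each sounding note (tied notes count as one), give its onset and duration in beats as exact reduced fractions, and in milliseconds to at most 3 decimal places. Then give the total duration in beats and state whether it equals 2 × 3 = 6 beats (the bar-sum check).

1) 0.0ms=0b +183.673ms=3/5b
2) 183.673ms=3/5b +183.673ms=3/5b
3) 367.347ms=6/5b +183.673ms=3/5b
4) 551.02ms=9/5b +183.673ms=3/5b
5) 734.694ms=12/5b +183.673ms=3/5b
6) 918.367ms=3b +153.061ms=1/2b
7) 1071.429ms=7/2b +153.061ms=1/2b
8) 1224.49ms=4b +153.061ms=1/2b
9) 1377.551ms=9/2b +459.184ms=3/2b
Σ=6b of 6 (196bpm 3/8) — PASS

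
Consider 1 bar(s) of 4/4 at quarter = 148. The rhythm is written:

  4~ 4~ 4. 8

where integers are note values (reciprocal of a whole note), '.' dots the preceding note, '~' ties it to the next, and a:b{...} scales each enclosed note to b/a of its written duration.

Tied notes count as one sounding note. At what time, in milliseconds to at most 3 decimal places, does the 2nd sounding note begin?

1. 0.0ms @ 0 + 1418.919ms (7/2)
2. 1418.919ms @ 7/2 + 202.703ms (1/2)

note 2 onset = 7/2b = 1418.919ms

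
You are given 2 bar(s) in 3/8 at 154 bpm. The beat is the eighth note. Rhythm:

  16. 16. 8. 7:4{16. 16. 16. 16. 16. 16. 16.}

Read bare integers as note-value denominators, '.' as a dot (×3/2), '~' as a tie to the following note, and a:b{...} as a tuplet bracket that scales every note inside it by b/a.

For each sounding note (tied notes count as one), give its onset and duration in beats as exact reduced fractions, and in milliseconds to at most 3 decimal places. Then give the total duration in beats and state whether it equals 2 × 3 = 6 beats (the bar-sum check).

1) 0.0ms=0b +292.208ms=3/4b
2) 292.208ms=3/4b +292.208ms=3/4b
3) 584.416ms=3/2b +584.416ms=3/2b
4) 1168.831ms=3b +166.976ms=3/7b
5) 1335.807ms=24/7b +166.976ms=3/7b
6) 1502.783ms=27/7b +166.976ms=3/7b
7) 1669.759ms=30/7b +166.976ms=3/7b
8) 1836.735ms=33/7b +166.976ms=3/7b
9) 2003.711ms=36/7b +166.976ms=3/7b
10) 2170.686ms=39/7b +166.976ms=3/7b
Σ=6b of 6 (154bpm 3/8) — PASS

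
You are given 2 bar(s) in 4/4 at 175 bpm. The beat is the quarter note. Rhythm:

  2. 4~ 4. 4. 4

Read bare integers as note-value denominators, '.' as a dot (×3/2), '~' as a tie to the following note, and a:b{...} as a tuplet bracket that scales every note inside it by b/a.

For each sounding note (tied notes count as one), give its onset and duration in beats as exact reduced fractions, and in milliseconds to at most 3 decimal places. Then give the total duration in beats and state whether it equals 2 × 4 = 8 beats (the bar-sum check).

1) 0.0ms=0b +1028.571ms=3b
2) 1028.571ms=3b +857.143ms=5/2b
3) 1885.714ms=11/2b +514.286ms=3/2b
4) 2400.0ms=7b +342.857ms=1b
Σ=8b of 8 (175bpm 4/4) — PASS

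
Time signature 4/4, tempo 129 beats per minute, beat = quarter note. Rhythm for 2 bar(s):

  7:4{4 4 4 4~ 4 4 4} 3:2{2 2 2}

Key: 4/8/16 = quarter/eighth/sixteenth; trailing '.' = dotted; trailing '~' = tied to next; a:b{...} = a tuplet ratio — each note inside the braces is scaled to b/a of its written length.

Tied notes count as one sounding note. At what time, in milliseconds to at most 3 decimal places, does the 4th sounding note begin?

note 4 onset = 12/7b = 797.342ms

1. 0.0ms @ 0 + 265.781ms (4/7)
2. 265.781ms @ 4/7 + 265.781ms (4/7)
3. 531.561ms @ 8/7 + 265.781ms (4/7)
4. 797.342ms @ 12/7 + 531.561ms (8/7)
5. 1328.904ms @ 20/7 + 265.781ms (4/7)
6. 1594.684ms @ 24/7 + 265.781ms (4/7)
7. 1860.465ms @ 4 + 620.155ms (4/3)
8. 2480.62ms @ 16/3 + 620.155ms (4/3)
9. 3100.775ms @ 20/3 + 620.155ms (4/3)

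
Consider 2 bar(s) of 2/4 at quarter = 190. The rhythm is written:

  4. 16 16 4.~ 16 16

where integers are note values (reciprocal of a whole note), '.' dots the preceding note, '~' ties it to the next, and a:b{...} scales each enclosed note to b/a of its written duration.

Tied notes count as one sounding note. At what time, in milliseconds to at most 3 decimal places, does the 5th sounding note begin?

note 5 onset = 15/4b = 1184.211ms

1. 0.0ms @ 0 + 473.684ms (3/2)
2. 473.684ms @ 3/2 + 78.947ms (1/4)
3. 552.632ms @ 7/4 + 78.947ms (1/4)
4. 631.579ms @ 2 + 552.632ms (7/4)
5. 1184.211ms @ 15/4 + 78.947ms (1/4)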